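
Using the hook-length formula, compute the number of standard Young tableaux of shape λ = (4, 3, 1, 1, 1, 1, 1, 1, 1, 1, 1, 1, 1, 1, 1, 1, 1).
# SYT of shape (4, 3, 1, 1, 1, 1, 1, 1, 1, 1, 1, 1, 1, 1, 1, 1, 1) = 99484

Hook-length formula: f^λ = n! / Π hook(c), product over all cells c of the Young diagram. For λ = (4, 3, 1, 1, 1, 1, 1, 1, 1, 1, 1, 1, 1, 1, 1, 1, 1), n = 22 boxes. Hook lengths by row (left-to-right, top-to-bottom): [20, 4, 3, 1]; [18, 2, 1]; [15]; [14]; [13]; [12]; [11]; [10]; [9]; [8]; [7]; [6]; [5]; [4]; [3]; [2]; [1]. Product of hooks = 11298306539520000. So f^λ = 22! / 11298306539520000 = 1124000727777607680000 / 11298306539520000 = 99484.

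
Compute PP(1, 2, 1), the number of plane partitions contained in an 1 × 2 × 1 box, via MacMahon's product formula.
PP(1, 2, 1) = 3

Evaluate the triple product over i = 1..1, j = 1..2, k = 1..1. The factors are (2/1) · (3/2). The numerators and denominators telescope so the product is an integer; carrying out the multiplication exactly gives PP(1, 2, 1) = 3.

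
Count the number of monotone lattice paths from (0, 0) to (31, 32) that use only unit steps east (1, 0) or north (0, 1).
Number of paths = 916312070471295267

A monotone lattice path from (0, 0) to (31, 32) consists of 31 east steps and 32 north steps in some order, so it is determined by which 31 of the 63 steps are east. The count is C(63, 31) = 916312070471295267.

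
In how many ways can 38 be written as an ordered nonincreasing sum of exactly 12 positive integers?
p(38, 12 parts) = 2063

Partitions of n into exactly k parts are in bijection with partitions of n − k into at most k parts (subtract 1 from each part). So p(38, exactly 12) = p(26, parts ≤ 12). Computing via the recurrence p(m, j) = p(m, j−1) + p(m−j, j) gives 2063.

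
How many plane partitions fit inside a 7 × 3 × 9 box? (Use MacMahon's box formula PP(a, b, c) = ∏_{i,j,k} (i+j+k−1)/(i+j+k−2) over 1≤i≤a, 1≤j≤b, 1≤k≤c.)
PP(7, 3, 9) = 24584605760

Evaluate the triple product over i = 1..7, j = 1..3, k = 1..9. The factors are (2/1) · (3/2) · (4/3) · (5/4) · (6/5) · (7/6) · (8/7) · (9/8) · … (189 factors total). The numerators and denominators telescope so the product is an integer; carrying out the multiplication exactly gives PP(7, 3, 9) = 24584605760.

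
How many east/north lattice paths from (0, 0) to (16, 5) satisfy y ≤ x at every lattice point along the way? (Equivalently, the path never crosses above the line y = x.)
Number of paths = 14364

By the reflection principle (André's argument), the number of monotone paths to (16, 5) with n ≤ m that never go above y = x is C(21, 16) − C(21, 17) = 20349 − 5985 = 14364.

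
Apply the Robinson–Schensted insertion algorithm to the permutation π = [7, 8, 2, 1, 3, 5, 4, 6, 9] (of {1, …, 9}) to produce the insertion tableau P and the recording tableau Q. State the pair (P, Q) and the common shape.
P = [1, 3, 4, 6, 9] / [2, 5] / [7, 8];  Q = [1, 2, 6, 8, 9] / [3, 5] / [4, 7];  common shape = (5, 2, 2)

Row-insert the values π_1, π_2, … into P one at a time, bumping the leftmost entry strictly greater than the inserted value down to the next row. The recording tableau Q records, in position (i, j), the step at which that cell was added to P.
  Insert 7 (step 1): P = [7];  Q = [1]
  Insert 8 (step 2): P = [7, 8];  Q = [1, 2]
  Insert 2 (step 3): P = [2, 8] / [7];  Q = [1, 2] / [3]
  Insert 1 (step 4): P = [1, 8] / [2] / [7];  Q = [1, 2] / [3] / [4]
  Insert 3 (step 5): P = [1, 3] / [2, 8] / [7];  Q = [1, 2] / [3, 5] / [4]
  Insert 5 (step 6): P = [1, 3, 5] / [2, 8] / [7];  Q = [1, 2, 6] / [3, 5] / [4]
  Insert 4 (step 7): P = [1, 3, 4] / [2, 5] / [7, 8];  Q = [1, 2, 6] / [3, 5] / [4, 7]
  Insert 6 (step 8): P = [1, 3, 4, 6] / [2, 5] / [7, 8];  Q = [1, 2, 6, 8] / [3, 5] / [4, 7]
  Insert 9 (step 9): P = [1, 3, 4, 6, 9] / [2, 5] / [7, 8];  Q = [1, 2, 6, 8, 9] / [3, 5] / [4, 7]
Final shape: (5, 2, 2).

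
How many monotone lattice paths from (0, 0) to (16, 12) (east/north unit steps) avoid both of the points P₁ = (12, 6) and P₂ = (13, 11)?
Number of paths = 16984275

Inclusion–exclusion. Total paths: C(28, 16) = 30421755. Through P₁: C(18, 12)·C(10, 4) = 3898440. Through P₂: C(24, 13)·C(4, 3) = 9984576. Since P₁ is strictly southwest of P₂, a monotone path through both must visit P₁ then P₂; paths through both = C(18, 12)·C(6, 1)·C(4, 3) = 445536. Avoid both = 30421755 − 3898440 − 9984576 + 445536 = 16984275.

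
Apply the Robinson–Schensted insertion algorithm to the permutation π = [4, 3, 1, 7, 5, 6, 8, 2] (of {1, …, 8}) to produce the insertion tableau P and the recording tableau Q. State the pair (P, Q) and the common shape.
P = [1, 2, 6, 8] / [3, 5] / [4, 7];  Q = [1, 4, 6, 7] / [2, 5] / [3, 8];  common shape = (4, 2, 2)

Row-insert the values π_1, π_2, … into P one at a time, bumping the leftmost entry strictly greater than the inserted value down to the next row. The recording tableau Q records, in position (i, j), the step at which that cell was added to P.
  Insert 4 (step 1): P = [4];  Q = [1]
  Insert 3 (step 2): P = [3] / [4];  Q = [1] / [2]
  Insert 1 (step 3): P = [1] / [3] / [4];  Q = [1] / [2] / [3]
  Insert 7 (step 4): P = [1, 7] / [3] / [4];  Q = [1, 4] / [2] / [3]
  Insert 5 (step 5): P = [1, 5] / [3, 7] / [4];  Q = [1, 4] / [2, 5] / [3]
  Insert 6 (step 6): P = [1, 5, 6] / [3, 7] / [4];  Q = [1, 4, 6] / [2, 5] / [3]
  Insert 8 (step 7): P = [1, 5, 6, 8] / [3, 7] / [4];  Q = [1, 4, 6, 7] / [2, 5] / [3]
  Insert 2 (step 8): P = [1, 2, 6, 8] / [3, 5] / [4, 7];  Q = [1, 4, 6, 7] / [2, 5] / [3, 8]
Final shape: (4, 2, 2).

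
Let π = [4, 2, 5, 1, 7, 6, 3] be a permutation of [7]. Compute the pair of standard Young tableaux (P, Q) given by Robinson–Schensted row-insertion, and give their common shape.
P = [1, 3, 6] / [2, 5] / [4, 7];  Q = [1, 3, 5] / [2, 6] / [4, 7];  common shape = (3, 2, 2)

Row-insert the values π_1, π_2, … into P one at a time, bumping the leftmost entry strictly greater than the inserted value down to the next row. The recording tableau Q records, in position (i, j), the step at which that cell was added to P.
  Insert 4 (step 1): P = [4];  Q = [1]
  Insert 2 (step 2): P = [2] / [4];  Q = [1] / [2]
  Insert 5 (step 3): P = [2, 5] / [4];  Q = [1, 3] / [2]
  Insert 1 (step 4): P = [1, 5] / [2] / [4];  Q = [1, 3] / [2] / [4]
  Insert 7 (step 5): P = [1, 5, 7] / [2] / [4];  Q = [1, 3, 5] / [2] / [4]
  Insert 6 (step 6): P = [1, 5, 6] / [2, 7] / [4];  Q = [1, 3, 5] / [2, 6] / [4]
  Insert 3 (step 7): P = [1, 3, 6] / [2, 5] / [4, 7];  Q = [1, 3, 5] / [2, 6] / [4, 7]
Final shape: (3, 2, 2).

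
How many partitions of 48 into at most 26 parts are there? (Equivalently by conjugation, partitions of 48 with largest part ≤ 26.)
p(48, parts ≤ 26) = 143767

Use the recurrence p(n, m) = p(n, m−1) + p(n−m, m): either the largest part is < m (count p(n, m−1)) or the largest part is exactly m (remove one copy of m, count p(n−m, m)). With p(0, ·) = 1 this gives p(48, parts ≤ 26) = 143767. (By conjugating Young diagrams, this also counts partitions of 48 into at most 26 parts.)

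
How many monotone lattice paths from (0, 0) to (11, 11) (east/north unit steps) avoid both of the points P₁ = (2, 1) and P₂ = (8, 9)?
Number of paths = 275288

Inclusion–exclusion. Total paths: C(22, 11) = 705432. Through P₁: C(3, 2)·C(19, 9) = 277134. Through P₂: C(17, 8)·C(5, 3) = 243100. Since P₁ is strictly southwest of P₂, a monotone path through both must visit P₁ then P₂; paths through both = C(3, 2)·C(14, 6)·C(5, 3) = 90090. Avoid both = 705432 − 277134 − 243100 + 90090 = 275288.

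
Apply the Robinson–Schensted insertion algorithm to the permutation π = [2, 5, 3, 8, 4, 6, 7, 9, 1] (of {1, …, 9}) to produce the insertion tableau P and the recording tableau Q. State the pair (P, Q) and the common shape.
P = [1, 3, 4, 6, 7, 9] / [2, 8] / [5];  Q = [1, 2, 4, 6, 7, 8] / [3, 5] / [9];  common shape = (6, 2, 1)

Row-insert the values π_1, π_2, … into P one at a time, bumping the leftmost entry strictly greater than the inserted value down to the next row. The recording tableau Q records, in position (i, j), the step at which that cell was added to P.
  Insert 2 (step 1): P = [2];  Q = [1]
  Insert 5 (step 2): P = [2, 5];  Q = [1, 2]
  Insert 3 (step 3): P = [2, 3] / [5];  Q = [1, 2] / [3]
  Insert 8 (step 4): P = [2, 3, 8] / [5];  Q = [1, 2, 4] / [3]
  Insert 4 (step 5): P = [2, 3, 4] / [5, 8];  Q = [1, 2, 4] / [3, 5]
  Insert 6 (step 6): P = [2, 3, 4, 6] / [5, 8];  Q = [1, 2, 4, 6] / [3, 5]
  Insert 7 (step 7): P = [2, 3, 4, 6, 7] / [5, 8];  Q = [1, 2, 4, 6, 7] / [3, 5]
  Insert 9 (step 8): P = [2, 3, 4, 6, 7, 9] / [5, 8];  Q = [1, 2, 4, 6, 7, 8] / [3, 5]
  Insert 1 (step 9): P = [1, 3, 4, 6, 7, 9] / [2, 8] / [5];  Q = [1, 2, 4, 6, 7, 8] / [3, 5] / [9]
Final shape: (6, 2, 1).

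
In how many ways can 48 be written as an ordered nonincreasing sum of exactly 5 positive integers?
p(48, 5 parts) = 2233

Partitions of n into exactly k parts are in bijection with partitions of n − k into at most k parts (subtract 1 from each part). So p(48, exactly 5) = p(43, parts ≤ 5). Computing via the recurrence p(m, j) = p(m, j−1) + p(m−j, j) gives 2233.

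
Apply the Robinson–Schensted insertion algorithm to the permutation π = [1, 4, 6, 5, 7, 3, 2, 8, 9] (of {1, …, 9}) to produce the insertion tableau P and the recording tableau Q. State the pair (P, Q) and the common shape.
P = [1, 2, 5, 7, 8, 9] / [3] / [4] / [6];  Q = [1, 2, 3, 5, 8, 9] / [4] / [6] / [7];  common shape = (6, 1, 1, 1)

Row-insert the values π_1, π_2, … into P one at a time, bumping the leftmost entry strictly greater than the inserted value down to the next row. The recording tableau Q records, in position (i, j), the step at which that cell was added to P.
  Insert 1 (step 1): P = [1];  Q = [1]
  Insert 4 (step 2): P = [1, 4];  Q = [1, 2]
  Insert 6 (step 3): P = [1, 4, 6];  Q = [1, 2, 3]
  Insert 5 (step 4): P = [1, 4, 5] / [6];  Q = [1, 2, 3] / [4]
  Insert 7 (step 5): P = [1, 4, 5, 7] / [6];  Q = [1, 2, 3, 5] / [4]
  Insert 3 (step 6): P = [1, 3, 5, 7] / [4] / [6];  Q = [1, 2, 3, 5] / [4] / [6]
  Insert 2 (step 7): P = [1, 2, 5, 7] / [3] / [4] / [6];  Q = [1, 2, 3, 5] / [4] / [6] / [7]
  Insert 8 (step 8): P = [1, 2, 5, 7, 8] / [3] / [4] / [6];  Q = [1, 2, 3, 5, 8] / [4] / [6] / [7]
  Insert 9 (step 9): P = [1, 2, 5, 7, 8, 9] / [3] / [4] / [6];  Q = [1, 2, 3, 5, 8, 9] / [4] / [6] / [7]
Final shape: (6, 1, 1, 1).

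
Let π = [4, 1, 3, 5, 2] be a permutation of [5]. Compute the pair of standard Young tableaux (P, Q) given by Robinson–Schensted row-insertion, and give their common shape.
P = [1, 2, 5] / [3] / [4];  Q = [1, 3, 4] / [2] / [5];  common shape = (3, 1, 1)

Row-insert the values π_1, π_2, … into P one at a time, bumping the leftmost entry strictly greater than the inserted value down to the next row. The recording tableau Q records, in position (i, j), the step at which that cell was added to P.
  Insert 4 (step 1): P = [4];  Q = [1]
  Insert 1 (step 2): P = [1] / [4];  Q = [1] / [2]
  Insert 3 (step 3): P = [1, 3] / [4];  Q = [1, 3] / [2]
  Insert 5 (step 4): P = [1, 3, 5] / [4];  Q = [1, 3, 4] / [2]
  Insert 2 (step 5): P = [1, 2, 5] / [3] / [4];  Q = [1, 3, 4] / [2] / [5]
Final shape: (3, 1, 1).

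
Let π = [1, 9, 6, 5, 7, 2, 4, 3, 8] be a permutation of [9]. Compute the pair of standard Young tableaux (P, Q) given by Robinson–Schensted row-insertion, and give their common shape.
P = [1, 2, 3, 8] / [4, 7] / [5] / [6] / [9];  Q = [1, 2, 5, 9] / [3, 7] / [4] / [6] / [8];  common shape = (4, 2, 1, 1, 1)

Row-insert the values π_1, π_2, … into P one at a time, bumping the leftmost entry strictly greater than the inserted value down to the next row. The recording tableau Q records, in position (i, j), the step at which that cell was added to P.
  Insert 1 (step 1): P = [1];  Q = [1]
  Insert 9 (step 2): P = [1, 9];  Q = [1, 2]
  Insert 6 (step 3): P = [1, 6] / [9];  Q = [1, 2] / [3]
  Insert 5 (step 4): P = [1, 5] / [6] / [9];  Q = [1, 2] / [3] / [4]
  Insert 7 (step 5): P = [1, 5, 7] / [6] / [9];  Q = [1, 2, 5] / [3] / [4]
  Insert 2 (step 6): P = [1, 2, 7] / [5] / [6] / [9];  Q = [1, 2, 5] / [3] / [4] / [6]
  Insert 4 (step 7): P = [1, 2, 4] / [5, 7] / [6] / [9];  Q = [1, 2, 5] / [3, 7] / [4] / [6]
  Insert 3 (step 8): P = [1, 2, 3] / [4, 7] / [5] / [6] / [9];  Q = [1, 2, 5] / [3, 7] / [4] / [6] / [8]
  Insert 8 (step 9): P = [1, 2, 3, 8] / [4, 7] / [5] / [6] / [9];  Q = [1, 2, 5, 9] / [3, 7] / [4] / [6] / [8]
Final shape: (4, 2, 1, 1, 1).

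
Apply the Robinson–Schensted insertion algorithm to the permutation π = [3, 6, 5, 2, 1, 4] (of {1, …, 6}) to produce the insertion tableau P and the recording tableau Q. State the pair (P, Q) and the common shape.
P = [1, 4] / [2, 5] / [3] / [6];  Q = [1, 2] / [3, 6] / [4] / [5];  common shape = (2, 2, 1, 1)

Row-insert the values π_1, π_2, … into P one at a time, bumping the leftmost entry strictly greater than the inserted value down to the next row. The recording tableau Q records, in position (i, j), the step at which that cell was added to P.
  Insert 3 (step 1): P = [3];  Q = [1]
  Insert 6 (step 2): P = [3, 6];  Q = [1, 2]
  Insert 5 (step 3): P = [3, 5] / [6];  Q = [1, 2] / [3]
  Insert 2 (step 4): P = [2, 5] / [3] / [6];  Q = [1, 2] / [3] / [4]
  Insert 1 (step 5): P = [1, 5] / [2] / [3] / [6];  Q = [1, 2] / [3] / [4] / [5]
  Insert 4 (step 6): P = [1, 4] / [2, 5] / [3] / [6];  Q = [1, 2] / [3, 6] / [4] / [5]
Final shape: (2, 2, 1, 1).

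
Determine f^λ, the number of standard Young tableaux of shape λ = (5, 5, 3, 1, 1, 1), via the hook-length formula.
# SYT of shape (5, 5, 3, 1, 1, 1) = 448448

Hook-length formula: f^λ = n! / Π hook(c), product over all cells c of the Young diagram. For λ = (5, 5, 3, 1, 1, 1), n = 16 boxes. Hook lengths by row (left-to-right, top-to-bottom): [10, 6, 5, 3, 2]; [9, 5, 4, 2, 1]; [6, 2, 1]; [3]; [2]; [1]. Product of hooks = 46656000. So f^λ = 16! / 46656000 = 20922789888000 / 46656000 = 448448.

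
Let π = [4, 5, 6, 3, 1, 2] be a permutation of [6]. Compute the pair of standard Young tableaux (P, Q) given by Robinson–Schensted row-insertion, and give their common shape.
P = [1, 2, 6] / [3, 5] / [4];  Q = [1, 2, 3] / [4, 6] / [5];  common shape = (3, 2, 1)

Row-insert the values π_1, π_2, … into P one at a time, bumping the leftmost entry strictly greater than the inserted value down to the next row. The recording tableau Q records, in position (i, j), the step at which that cell was added to P.
  Insert 4 (step 1): P = [4];  Q = [1]
  Insert 5 (step 2): P = [4, 5];  Q = [1, 2]
  Insert 6 (step 3): P = [4, 5, 6];  Q = [1, 2, 3]
  Insert 3 (step 4): P = [3, 5, 6] / [4];  Q = [1, 2, 3] / [4]
  Insert 1 (step 5): P = [1, 5, 6] / [3] / [4];  Q = [1, 2, 3] / [4] / [5]
  Insert 2 (step 6): P = [1, 2, 6] / [3, 5] / [4];  Q = [1, 2, 3] / [4, 6] / [5]
Final shape: (3, 2, 1).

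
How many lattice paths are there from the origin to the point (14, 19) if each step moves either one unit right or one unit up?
Number of paths = 818809200

A monotone lattice path from (0, 0) to (14, 19) consists of 14 east steps and 19 north steps in some order, so it is determined by which 14 of the 33 steps are east. The count is C(33, 14) = 818809200.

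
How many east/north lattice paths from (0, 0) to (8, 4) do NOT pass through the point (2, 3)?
Number of paths = 425

Total paths from (0, 0) to (8, 4): C(12, 8) = 495. Paths through (2, 3): (paths (0, 0) → (2, 3)) × (paths (2, 3) → (8, 4)) = C(5, 2) · C(7, 6) = 10 · 7 = 70. Avoidance count = 495 − 70 = 425.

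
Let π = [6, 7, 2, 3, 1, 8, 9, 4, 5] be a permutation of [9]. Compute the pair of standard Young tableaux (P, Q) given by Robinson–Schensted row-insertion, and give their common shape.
P = [1, 3, 4, 5] / [2, 7, 8, 9] / [6];  Q = [1, 2, 6, 7] / [3, 4, 8, 9] / [5];  common shape = (4, 4, 1)

Row-insert the values π_1, π_2, … into P one at a time, bumping the leftmost entry strictly greater than the inserted value down to the next row. The recording tableau Q records, in position (i, j), the step at which that cell was added to P.
  Insert 6 (step 1): P = [6];  Q = [1]
  Insert 7 (step 2): P = [6, 7];  Q = [1, 2]
  Insert 2 (step 3): P = [2, 7] / [6];  Q = [1, 2] / [3]
  Insert 3 (step 4): P = [2, 3] / [6, 7];  Q = [1, 2] / [3, 4]
  Insert 1 (step 5): P = [1, 3] / [2, 7] / [6];  Q = [1, 2] / [3, 4] / [5]
  Insert 8 (step 6): P = [1, 3, 8] / [2, 7] / [6];  Q = [1, 2, 6] / [3, 4] / [5]
  Insert 9 (step 7): P = [1, 3, 8, 9] / [2, 7] / [6];  Q = [1, 2, 6, 7] / [3, 4] / [5]
  Insert 4 (step 8): P = [1, 3, 4, 9] / [2, 7, 8] / [6];  Q = [1, 2, 6, 7] / [3, 4, 8] / [5]
  Insert 5 (step 9): P = [1, 3, 4, 5] / [2, 7, 8, 9] / [6];  Q = [1, 2, 6, 7] / [3, 4, 8, 9] / [5]
Final shape: (4, 4, 1).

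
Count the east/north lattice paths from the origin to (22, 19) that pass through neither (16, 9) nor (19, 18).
Number of paths = 159409816800

Inclusion–exclusion. Total paths: C(41, 22) = 244662670200. Through P₁: C(25, 16)·C(16, 6) = 16360143800. Through P₂: C(37, 19)·C(4, 3) = 70690527600. Since P₁ is strictly southwest of P₂, a monotone path through both must visit P₁ then P₂; paths through both = C(25, 16)·C(12, 3)·C(4, 3) = 1797818000. Avoid both = 244662670200 − 16360143800 − 70690527600 + 1797818000 = 159409816800.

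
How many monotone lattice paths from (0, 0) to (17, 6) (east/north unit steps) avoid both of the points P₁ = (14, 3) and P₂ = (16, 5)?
Number of paths = 54809

Inclusion–exclusion. Total paths: C(23, 17) = 100947. Through P₁: C(17, 14)·C(6, 3) = 13600. Through P₂: C(21, 16)·C(2, 1) = 40698. Since P₁ is strictly southwest of P₂, a monotone path through both must visit P₁ then P₂; paths through both = C(17, 14)·C(4, 2)·C(2, 1) = 8160. Avoid both = 100947 − 13600 − 40698 + 8160 = 54809.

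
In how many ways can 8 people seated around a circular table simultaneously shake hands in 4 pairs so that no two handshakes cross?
C_4 = 14

These noncrossing handshakes are counted by the Catalan number C_n = (1/(n + 1)) · C(2n, n). For n = 4: C_4 = (1/5) · C(8, 4) = 70/5 = 14.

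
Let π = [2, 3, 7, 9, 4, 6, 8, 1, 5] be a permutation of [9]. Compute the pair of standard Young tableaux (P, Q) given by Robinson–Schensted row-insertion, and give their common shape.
P = [1, 3, 4, 5, 8] / [2, 6] / [7, 9];  Q = [1, 2, 3, 4, 7] / [5, 6] / [8, 9];  common shape = (5, 2, 2)

Row-insert the values π_1, π_2, … into P one at a time, bumping the leftmost entry strictly greater than the inserted value down to the next row. The recording tableau Q records, in position (i, j), the step at which that cell was added to P.
  Insert 2 (step 1): P = [2];  Q = [1]
  Insert 3 (step 2): P = [2, 3];  Q = [1, 2]
  Insert 7 (step 3): P = [2, 3, 7];  Q = [1, 2, 3]
  Insert 9 (step 4): P = [2, 3, 7, 9];  Q = [1, 2, 3, 4]
  Insert 4 (step 5): P = [2, 3, 4, 9] / [7];  Q = [1, 2, 3, 4] / [5]
  Insert 6 (step 6): P = [2, 3, 4, 6] / [7, 9];  Q = [1, 2, 3, 4] / [5, 6]
  Insert 8 (step 7): P = [2, 3, 4, 6, 8] / [7, 9];  Q = [1, 2, 3, 4, 7] / [5, 6]
  Insert 1 (step 8): P = [1, 3, 4, 6, 8] / [2, 9] / [7];  Q = [1, 2, 3, 4, 7] / [5, 6] / [8]
  Insert 5 (step 9): P = [1, 3, 4, 5, 8] / [2, 6] / [7, 9];  Q = [1, 2, 3, 4, 7] / [5, 6] / [8, 9]
Final shape: (5, 2, 2).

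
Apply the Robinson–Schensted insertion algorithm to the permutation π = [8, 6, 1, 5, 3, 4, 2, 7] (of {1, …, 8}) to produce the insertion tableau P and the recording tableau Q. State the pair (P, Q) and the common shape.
P = [1, 2, 4, 7] / [3] / [5] / [6] / [8];  Q = [1, 4, 6, 8] / [2] / [3] / [5] / [7];  common shape = (4, 1, 1, 1, 1)

Row-insert the values π_1, π_2, … into P one at a time, bumping the leftmost entry strictly greater than the inserted value down to the next row. The recording tableau Q records, in position (i, j), the step at which that cell was added to P.
  Insert 8 (step 1): P = [8];  Q = [1]
  Insert 6 (step 2): P = [6] / [8];  Q = [1] / [2]
  Insert 1 (step 3): P = [1] / [6] / [8];  Q = [1] / [2] / [3]
  Insert 5 (step 4): P = [1, 5] / [6] / [8];  Q = [1, 4] / [2] / [3]
  Insert 3 (step 5): P = [1, 3] / [5] / [6] / [8];  Q = [1, 4] / [2] / [3] / [5]
  Insert 4 (step 6): P = [1, 3, 4] / [5] / [6] / [8];  Q = [1, 4, 6] / [2] / [3] / [5]
  Insert 2 (step 7): P = [1, 2, 4] / [3] / [5] / [6] / [8];  Q = [1, 4, 6] / [2] / [3] / [5] / [7]
  Insert 7 (step 8): P = [1, 2, 4, 7] / [3] / [5] / [6] / [8];  Q = [1, 4, 6, 8] / [2] / [3] / [5] / [7]
Final shape: (4, 1, 1, 1, 1).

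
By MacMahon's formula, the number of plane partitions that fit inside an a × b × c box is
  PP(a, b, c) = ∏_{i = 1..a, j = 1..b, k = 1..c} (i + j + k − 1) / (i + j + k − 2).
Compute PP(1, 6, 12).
PP(1, 6, 12) = 18564

Evaluate the triple product over i = 1..1, j = 1..6, k = 1..12. The factors are (2/1) · (3/2) · (4/3) · (5/4) · (6/5) · (7/6) · (8/7) · (9/8) · … (72 factors total). The numerators and denominators telescope so the product is an integer; carrying out the multiplication exactly gives PP(1, 6, 12) = 18564.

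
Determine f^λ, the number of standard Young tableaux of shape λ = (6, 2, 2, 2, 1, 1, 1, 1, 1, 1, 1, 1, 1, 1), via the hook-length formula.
# SYT of shape (6, 2, 2, 2, 1, 1, 1, 1, 1, 1, 1, 1, 1, 1) = 6479550

Hook-length formula: f^λ = n! / Π hook(c), product over all cells c of the Young diagram. For λ = (6, 2, 2, 2, 1, 1, 1, 1, 1, 1, 1, 1, 1, 1), n = 22 boxes. Hook lengths by row (left-to-right, top-to-bottom): [19, 8, 4, 3, 2, 1]; [14, 3]; [13, 2]; [12, 1]; [10]; [9]; [8]; [7]; [6]; [5]; [4]; [3]; [2]; [1]. Product of hooks = 173468948889600. So f^λ = 22! / 173468948889600 = 1124000727777607680000 / 173468948889600 = 6479550.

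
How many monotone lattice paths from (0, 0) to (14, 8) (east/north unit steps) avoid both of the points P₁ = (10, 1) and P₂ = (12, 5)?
Number of paths = 255910

Inclusion–exclusion. Total paths: C(22, 14) = 319770. Through P₁: C(11, 10)·C(11, 4) = 3630. Through P₂: C(17, 12)·C(5, 2) = 61880. Since P₁ is strictly southwest of P₂, a monotone path through both must visit P₁ then P₂; paths through both = C(11, 10)·C(6, 2)·C(5, 2) = 1650. Avoid both = 319770 − 3630 − 61880 + 1650 = 255910.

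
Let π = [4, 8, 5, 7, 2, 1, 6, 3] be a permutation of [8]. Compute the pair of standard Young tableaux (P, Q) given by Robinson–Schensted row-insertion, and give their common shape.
P = [1, 3, 6] / [2, 5] / [4, 7] / [8];  Q = [1, 2, 4] / [3, 7] / [5, 8] / [6];  common shape = (3, 2, 2, 1)

Row-insert the values π_1, π_2, … into P one at a time, bumping the leftmost entry strictly greater than the inserted value down to the next row. The recording tableau Q records, in position (i, j), the step at which that cell was added to P.
  Insert 4 (step 1): P = [4];  Q = [1]
  Insert 8 (step 2): P = [4, 8];  Q = [1, 2]
  Insert 5 (step 3): P = [4, 5] / [8];  Q = [1, 2] / [3]
  Insert 7 (step 4): P = [4, 5, 7] / [8];  Q = [1, 2, 4] / [3]
  Insert 2 (step 5): P = [2, 5, 7] / [4] / [8];  Q = [1, 2, 4] / [3] / [5]
  Insert 1 (step 6): P = [1, 5, 7] / [2] / [4] / [8];  Q = [1, 2, 4] / [3] / [5] / [6]
  Insert 6 (step 7): P = [1, 5, 6] / [2, 7] / [4] / [8];  Q = [1, 2, 4] / [3, 7] / [5] / [6]
  Insert 3 (step 8): P = [1, 3, 6] / [2, 5] / [4, 7] / [8];  Q = [1, 2, 4] / [3, 7] / [5, 8] / [6]
Final shape: (3, 2, 2, 1).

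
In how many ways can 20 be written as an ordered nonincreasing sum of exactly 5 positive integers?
p(20, 5 parts) = 84

Partitions of n into exactly k parts are in bijection with partitions of n − k into at most k parts (subtract 1 from each part). So p(20, exactly 5) = p(15, parts ≤ 5). Computing via the recurrence p(m, j) = p(m, j−1) + p(m−j, j) gives 84.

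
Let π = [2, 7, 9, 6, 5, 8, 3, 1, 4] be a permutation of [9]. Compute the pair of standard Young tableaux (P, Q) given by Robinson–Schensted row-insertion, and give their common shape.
P = [1, 3, 4] / [2, 8] / [5, 9] / [6] / [7];  Q = [1, 2, 3] / [4, 6] / [5, 9] / [7] / [8];  common shape = (3, 2, 2, 1, 1)

Row-insert the values π_1, π_2, … into P one at a time, bumping the leftmost entry strictly greater than the inserted value down to the next row. The recording tableau Q records, in position (i, j), the step at which that cell was added to P.
  Insert 2 (step 1): P = [2];  Q = [1]
  Insert 7 (step 2): P = [2, 7];  Q = [1, 2]
  Insert 9 (step 3): P = [2, 7, 9];  Q = [1, 2, 3]
  Insert 6 (step 4): P = [2, 6, 9] / [7];  Q = [1, 2, 3] / [4]
  Insert 5 (step 5): P = [2, 5, 9] / [6] / [7];  Q = [1, 2, 3] / [4] / [5]
  Insert 8 (step 6): P = [2, 5, 8] / [6, 9] / [7];  Q = [1, 2, 3] / [4, 6] / [5]
  Insert 3 (step 7): P = [2, 3, 8] / [5, 9] / [6] / [7];  Q = [1, 2, 3] / [4, 6] / [5] / [7]
  Insert 1 (step 8): P = [1, 3, 8] / [2, 9] / [5] / [6] / [7];  Q = [1, 2, 3] / [4, 6] / [5] / [7] / [8]
  Insert 4 (step 9): P = [1, 3, 4] / [2, 8] / [5, 9] / [6] / [7];  Q = [1, 2, 3] / [4, 6] / [5, 9] / [7] / [8]
Final shape: (3, 2, 2, 1, 1).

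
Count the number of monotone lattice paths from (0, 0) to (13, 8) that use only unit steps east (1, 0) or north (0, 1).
Number of paths = 203490

A monotone lattice path from (0, 0) to (13, 8) consists of 13 east steps and 8 north steps in some order, so it is determined by which 13 of the 21 steps are east. The count is C(21, 13) = 203490.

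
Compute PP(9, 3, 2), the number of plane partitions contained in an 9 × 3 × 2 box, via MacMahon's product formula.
PP(9, 3, 2) = 15730

Evaluate the triple product over i = 1..9, j = 1..3, k = 1..2. The factors are (2/1) · (3/2) · (3/2) · (4/3) · (4/3) · (5/4) · (3/2) · (4/3) · … (54 factors total). The numerators and denominators telescope so the product is an integer; carrying out the multiplication exactly gives PP(9, 3, 2) = 15730.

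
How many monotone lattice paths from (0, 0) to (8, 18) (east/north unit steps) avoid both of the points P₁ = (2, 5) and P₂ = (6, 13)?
Number of paths = 641026

Inclusion–exclusion. Total paths: C(26, 8) = 1562275. Through P₁: C(7, 2)·C(19, 6) = 569772. Through P₂: C(19, 6)·C(7, 2) = 569772. Since P₁ is strictly southwest of P₂, a monotone path through both must visit P₁ then P₂; paths through both = C(7, 2)·C(12, 4)·C(7, 2) = 218295. Avoid both = 1562275 − 569772 − 569772 + 218295 = 641026.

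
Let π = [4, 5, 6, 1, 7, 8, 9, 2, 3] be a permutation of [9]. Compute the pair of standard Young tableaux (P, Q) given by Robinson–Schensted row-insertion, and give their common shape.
P = [1, 2, 3, 7, 8, 9] / [4, 5, 6];  Q = [1, 2, 3, 5, 6, 7] / [4, 8, 9];  common shape = (6, 3)

Row-insert the values π_1, π_2, … into P one at a time, bumping the leftmost entry strictly greater than the inserted value down to the next row. The recording tableau Q records, in position (i, j), the step at which that cell was added to P.
  Insert 4 (step 1): P = [4];  Q = [1]
  Insert 5 (step 2): P = [4, 5];  Q = [1, 2]
  Insert 6 (step 3): P = [4, 5, 6];  Q = [1, 2, 3]
  Insert 1 (step 4): P = [1, 5, 6] / [4];  Q = [1, 2, 3] / [4]
  Insert 7 (step 5): P = [1, 5, 6, 7] / [4];  Q = [1, 2, 3, 5] / [4]
  Insert 8 (step 6): P = [1, 5, 6, 7, 8] / [4];  Q = [1, 2, 3, 5, 6] / [4]
  Insert 9 (step 7): P = [1, 5, 6, 7, 8, 9] / [4];  Q = [1, 2, 3, 5, 6, 7] / [4]
  Insert 2 (step 8): P = [1, 2, 6, 7, 8, 9] / [4, 5];  Q = [1, 2, 3, 5, 6, 7] / [4, 8]
  Insert 3 (step 9): P = [1, 2, 3, 7, 8, 9] / [4, 5, 6];  Q = [1, 2, 3, 5, 6, 7] / [4, 8, 9]
Final shape: (6, 3).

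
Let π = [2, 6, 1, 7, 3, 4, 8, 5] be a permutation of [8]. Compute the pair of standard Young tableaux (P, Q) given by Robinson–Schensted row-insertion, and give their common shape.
P = [1, 3, 4, 5] / [2, 6, 7, 8];  Q = [1, 2, 4, 7] / [3, 5, 6, 8];  common shape = (4, 4)

Row-insert the values π_1, π_2, … into P one at a time, bumping the leftmost entry strictly greater than the inserted value down to the next row. The recording tableau Q records, in position (i, j), the step at which that cell was added to P.
  Insert 2 (step 1): P = [2];  Q = [1]
  Insert 6 (step 2): P = [2, 6];  Q = [1, 2]
  Insert 1 (step 3): P = [1, 6] / [2];  Q = [1, 2] / [3]
  Insert 7 (step 4): P = [1, 6, 7] / [2];  Q = [1, 2, 4] / [3]
  Insert 3 (step 5): P = [1, 3, 7] / [2, 6];  Q = [1, 2, 4] / [3, 5]
  Insert 4 (step 6): P = [1, 3, 4] / [2, 6, 7];  Q = [1, 2, 4] / [3, 5, 6]
  Insert 8 (step 7): P = [1, 3, 4, 8] / [2, 6, 7];  Q = [1, 2, 4, 7] / [3, 5, 6]
  Insert 5 (step 8): P = [1, 3, 4, 5] / [2, 6, 7, 8];  Q = [1, 2, 4, 7] / [3, 5, 6, 8]
Final shape: (4, 4).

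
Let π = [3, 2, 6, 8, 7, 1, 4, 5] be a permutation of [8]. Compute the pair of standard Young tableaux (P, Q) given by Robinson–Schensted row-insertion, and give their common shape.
P = [1, 4, 5] / [2, 6, 7] / [3, 8];  Q = [1, 3, 4] / [2, 5, 8] / [6, 7];  common shape = (3, 3, 2)

Row-insert the values π_1, π_2, … into P one at a time, bumping the leftmost entry strictly greater than the inserted value down to the next row. The recording tableau Q records, in position (i, j), the step at which that cell was added to P.
  Insert 3 (step 1): P = [3];  Q = [1]
  Insert 2 (step 2): P = [2] / [3];  Q = [1] / [2]
  Insert 6 (step 3): P = [2, 6] / [3];  Q = [1, 3] / [2]
  Insert 8 (step 4): P = [2, 6, 8] / [3];  Q = [1, 3, 4] / [2]
  Insert 7 (step 5): P = [2, 6, 7] / [3, 8];  Q = [1, 3, 4] / [2, 5]
  Insert 1 (step 6): P = [1, 6, 7] / [2, 8] / [3];  Q = [1, 3, 4] / [2, 5] / [6]
  Insert 4 (step 7): P = [1, 4, 7] / [2, 6] / [3, 8];  Q = [1, 3, 4] / [2, 5] / [6, 7]
  Insert 5 (step 8): P = [1, 4, 5] / [2, 6, 7] / [3, 8];  Q = [1, 3, 4] / [2, 5, 8] / [6, 7]
Final shape: (3, 3, 2).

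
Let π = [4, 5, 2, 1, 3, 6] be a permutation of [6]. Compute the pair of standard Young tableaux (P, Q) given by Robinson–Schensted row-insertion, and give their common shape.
P = [1, 3, 6] / [2, 5] / [4];  Q = [1, 2, 6] / [3, 5] / [4];  common shape = (3, 2, 1)

Row-insert the values π_1, π_2, … into P one at a time, bumping the leftmost entry strictly greater than the inserted value down to the next row. The recording tableau Q records, in position (i, j), the step at which that cell was added to P.
  Insert 4 (step 1): P = [4];  Q = [1]
  Insert 5 (step 2): P = [4, 5];  Q = [1, 2]
  Insert 2 (step 3): P = [2, 5] / [4];  Q = [1, 2] / [3]
  Insert 1 (step 4): P = [1, 5] / [2] / [4];  Q = [1, 2] / [3] / [4]
  Insert 3 (step 5): P = [1, 3] / [2, 5] / [4];  Q = [1, 2] / [3, 5] / [4]
  Insert 6 (step 6): P = [1, 3, 6] / [2, 5] / [4];  Q = [1, 2, 6] / [3, 5] / [4]
Final shape: (3, 2, 1).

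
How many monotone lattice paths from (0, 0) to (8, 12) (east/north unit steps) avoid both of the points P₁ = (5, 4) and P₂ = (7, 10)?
Number of paths = 57420

Inclusion–exclusion. Total paths: C(20, 8) = 125970. Through P₁: C(9, 5)·C(11, 3) = 20790. Through P₂: C(17, 7)·C(3, 1) = 58344. Since P₁ is strictly southwest of P₂, a monotone path through both must visit P₁ then P₂; paths through both = C(9, 5)·C(8, 2)·C(3, 1) = 10584. Avoid both = 125970 − 20790 − 58344 + 10584 = 57420.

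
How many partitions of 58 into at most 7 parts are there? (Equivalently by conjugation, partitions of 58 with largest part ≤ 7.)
p(58, parts ≤ 7) = 37108

Use the recurrence p(n, m) = p(n, m−1) + p(n−m, m): either the largest part is < m (count p(n, m−1)) or the largest part is exactly m (remove one copy of m, count p(n−m, m)). With p(0, ·) = 1 this gives p(58, parts ≤ 7) = 37108. (By conjugating Young diagrams, this also counts partitions of 58 into at most 7 parts.)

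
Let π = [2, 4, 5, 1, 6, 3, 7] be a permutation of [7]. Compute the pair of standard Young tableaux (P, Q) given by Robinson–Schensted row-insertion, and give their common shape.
P = [1, 3, 5, 6, 7] / [2, 4];  Q = [1, 2, 3, 5, 7] / [4, 6];  common shape = (5, 2)

Row-insert the values π_1, π_2, … into P one at a time, bumping the leftmost entry strictly greater than the inserted value down to the next row. The recording tableau Q records, in position (i, j), the step at which that cell was added to P.
  Insert 2 (step 1): P = [2];  Q = [1]
  Insert 4 (step 2): P = [2, 4];  Q = [1, 2]
  Insert 5 (step 3): P = [2, 4, 5];  Q = [1, 2, 3]
  Insert 1 (step 4): P = [1, 4, 5] / [2];  Q = [1, 2, 3] / [4]
  Insert 6 (step 5): P = [1, 4, 5, 6] / [2];  Q = [1, 2, 3, 5] / [4]
  Insert 3 (step 6): P = [1, 3, 5, 6] / [2, 4];  Q = [1, 2, 3, 5] / [4, 6]
  Insert 7 (step 7): P = [1, 3, 5, 6, 7] / [2, 4];  Q = [1, 2, 3, 5, 7] / [4, 6]
Final shape: (5, 2).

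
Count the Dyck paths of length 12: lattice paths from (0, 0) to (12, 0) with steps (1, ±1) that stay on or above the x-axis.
C_6 = 132

These Dyck paths are counted by the Catalan number C_n = (1/(n + 1)) · C(2n, n). For n = 6: C_6 = (1/7) · C(12, 6) = 924/7 = 132.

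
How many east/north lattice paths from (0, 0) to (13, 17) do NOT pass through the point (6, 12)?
Number of paths = 105057162

Total paths from (0, 0) to (13, 17): C(30, 13) = 119759850. Paths through (6, 12): (paths (0, 0) → (6, 12)) × (paths (6, 12) → (13, 17)) = C(18, 6) · C(12, 7) = 18564 · 792 = 14702688. Avoidance count = 119759850 − 14702688 = 105057162.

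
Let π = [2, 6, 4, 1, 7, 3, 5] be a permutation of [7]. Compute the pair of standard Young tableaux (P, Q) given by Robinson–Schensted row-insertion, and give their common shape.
P = [1, 3, 5] / [2, 4, 7] / [6];  Q = [1, 2, 5] / [3, 6, 7] / [4];  common shape = (3, 3, 1)

Row-insert the values π_1, π_2, … into P one at a time, bumping the leftmost entry strictly greater than the inserted value down to the next row. The recording tableau Q records, in position (i, j), the step at which that cell was added to P.
  Insert 2 (step 1): P = [2];  Q = [1]
  Insert 6 (step 2): P = [2, 6];  Q = [1, 2]
  Insert 4 (step 3): P = [2, 4] / [6];  Q = [1, 2] / [3]
  Insert 1 (step 4): P = [1, 4] / [2] / [6];  Q = [1, 2] / [3] / [4]
  Insert 7 (step 5): P = [1, 4, 7] / [2] / [6];  Q = [1, 2, 5] / [3] / [4]
  Insert 3 (step 6): P = [1, 3, 7] / [2, 4] / [6];  Q = [1, 2, 5] / [3, 6] / [4]
  Insert 5 (step 7): P = [1, 3, 5] / [2, 4, 7] / [6];  Q = [1, 2, 5] / [3, 6, 7] / [4]
Final shape: (3, 3, 1).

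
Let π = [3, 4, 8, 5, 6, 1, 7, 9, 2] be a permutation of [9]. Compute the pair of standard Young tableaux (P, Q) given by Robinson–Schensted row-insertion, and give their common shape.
P = [1, 2, 5, 6, 7, 9] / [3, 4] / [8];  Q = [1, 2, 3, 5, 7, 8] / [4, 9] / [6];  common shape = (6, 2, 1)

Row-insert the values π_1, π_2, … into P one at a time, bumping the leftmost entry strictly greater than the inserted value down to the next row. The recording tableau Q records, in position (i, j), the step at which that cell was added to P.
  Insert 3 (step 1): P = [3];  Q = [1]
  Insert 4 (step 2): P = [3, 4];  Q = [1, 2]
  Insert 8 (step 3): P = [3, 4, 8];  Q = [1, 2, 3]
  Insert 5 (step 4): P = [3, 4, 5] / [8];  Q = [1, 2, 3] / [4]
  Insert 6 (step 5): P = [3, 4, 5, 6] / [8];  Q = [1, 2, 3, 5] / [4]
  Insert 1 (step 6): P = [1, 4, 5, 6] / [3] / [8];  Q = [1, 2, 3, 5] / [4] / [6]
  Insert 7 (step 7): P = [1, 4, 5, 6, 7] / [3] / [8];  Q = [1, 2, 3, 5, 7] / [4] / [6]
  Insert 9 (step 8): P = [1, 4, 5, 6, 7, 9] / [3] / [8];  Q = [1, 2, 3, 5, 7, 8] / [4] / [6]
  Insert 2 (step 9): P = [1, 2, 5, 6, 7, 9] / [3, 4] / [8];  Q = [1, 2, 3, 5, 7, 8] / [4, 9] / [6]
Final shape: (6, 2, 1).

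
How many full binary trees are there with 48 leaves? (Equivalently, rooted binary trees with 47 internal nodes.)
C_47 = 33868773757191046886429490

These full binary trees are counted by the Catalan number C_n = (1/(n + 1)) · C(2n, n). For n = 47: C_47 = (1/48) · C(94, 47) = 1625701140345170250548615520/48 = 33868773757191046886429490.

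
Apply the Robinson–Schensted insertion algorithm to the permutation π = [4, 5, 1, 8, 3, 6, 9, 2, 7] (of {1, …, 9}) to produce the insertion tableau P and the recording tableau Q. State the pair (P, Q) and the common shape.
P = [1, 2, 6, 7] / [3, 5, 8, 9] / [4];  Q = [1, 2, 4, 7] / [3, 5, 6, 9] / [8];  common shape = (4, 4, 1)

Row-insert the values π_1, π_2, … into P one at a time, bumping the leftmost entry strictly greater than the inserted value down to the next row. The recording tableau Q records, in position (i, j), the step at which that cell was added to P.
  Insert 4 (step 1): P = [4];  Q = [1]
  Insert 5 (step 2): P = [4, 5];  Q = [1, 2]
  Insert 1 (step 3): P = [1, 5] / [4];  Q = [1, 2] / [3]
  Insert 8 (step 4): P = [1, 5, 8] / [4];  Q = [1, 2, 4] / [3]
  Insert 3 (step 5): P = [1, 3, 8] / [4, 5];  Q = [1, 2, 4] / [3, 5]
  Insert 6 (step 6): P = [1, 3, 6] / [4, 5, 8];  Q = [1, 2, 4] / [3, 5, 6]
  Insert 9 (step 7): P = [1, 3, 6, 9] / [4, 5, 8];  Q = [1, 2, 4, 7] / [3, 5, 6]
  Insert 2 (step 8): P = [1, 2, 6, 9] / [3, 5, 8] / [4];  Q = [1, 2, 4, 7] / [3, 5, 6] / [8]
  Insert 7 (step 9): P = [1, 2, 6, 7] / [3, 5, 8, 9] / [4];  Q = [1, 2, 4, 7] / [3, 5, 6, 9] / [8]
Final shape: (4, 4, 1).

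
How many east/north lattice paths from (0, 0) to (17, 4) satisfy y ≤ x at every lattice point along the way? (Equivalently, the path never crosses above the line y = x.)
Number of paths = 4655

By the reflection principle (André's argument), the number of monotone paths to (17, 4) with n ≤ m that never go above y = x is C(21, 17) − C(21, 18) = 5985 − 1330 = 4655.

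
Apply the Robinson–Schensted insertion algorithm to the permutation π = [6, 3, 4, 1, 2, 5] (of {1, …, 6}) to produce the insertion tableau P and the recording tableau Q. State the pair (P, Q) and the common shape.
P = [1, 2, 5] / [3, 4] / [6];  Q = [1, 3, 6] / [2, 5] / [4];  common shape = (3, 2, 1)

Row-insert the values π_1, π_2, … into P one at a time, bumping the leftmost entry strictly greater than the inserted value down to the next row. The recording tableau Q records, in position (i, j), the step at which that cell was added to P.
  Insert 6 (step 1): P = [6];  Q = [1]
  Insert 3 (step 2): P = [3] / [6];  Q = [1] / [2]
  Insert 4 (step 3): P = [3, 4] / [6];  Q = [1, 3] / [2]
  Insert 1 (step 4): P = [1, 4] / [3] / [6];  Q = [1, 3] / [2] / [4]
  Insert 2 (step 5): P = [1, 2] / [3, 4] / [6];  Q = [1, 3] / [2, 5] / [4]
  Insert 5 (step 6): P = [1, 2, 5] / [3, 4] / [6];  Q = [1, 3, 6] / [2, 5] / [4]
Final shape: (3, 2, 1).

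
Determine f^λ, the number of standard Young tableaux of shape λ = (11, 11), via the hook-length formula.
# SYT of shape (11, 11) = 58786

Hook-length formula: f^λ = n! / Π hook(c), product over all cells c of the Young diagram. For λ = (11, 11), n = 22 boxes. Hook lengths by row (left-to-right, top-to-bottom): [12, 11, 10, 9, 8, 7, 6, 5, 4, 3, 2]; [11, 10, 9, 8, 7, 6, 5, 4, 3, 2, 1]. Product of hooks = 19120211066880000. So f^λ = 22! / 19120211066880000 = 1124000727777607680000 / 19120211066880000 = 58786.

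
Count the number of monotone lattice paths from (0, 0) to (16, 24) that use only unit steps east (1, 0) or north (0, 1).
Number of paths = 62852101650

A monotone lattice path from (0, 0) to (16, 24) consists of 16 east steps and 24 north steps in some order, so it is determined by which 16 of the 40 steps are east. The count is C(40, 16) = 62852101650.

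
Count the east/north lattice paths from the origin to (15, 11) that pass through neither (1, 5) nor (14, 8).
Number of paths = 6227960

Inclusion–exclusion. Total paths: C(26, 15) = 7726160. Through P₁: C(6, 1)·C(20, 14) = 232560. Through P₂: C(22, 14)·C(4, 1) = 1279080. Since P₁ is strictly southwest of P₂, a monotone path through both must visit P₁ then P₂; paths through both = C(6, 1)·C(16, 13)·C(4, 1) = 13440. Avoid both = 7726160 − 232560 − 1279080 + 13440 = 6227960.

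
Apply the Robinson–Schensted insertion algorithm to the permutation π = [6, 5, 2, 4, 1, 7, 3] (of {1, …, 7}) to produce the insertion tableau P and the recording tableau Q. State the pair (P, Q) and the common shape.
P = [1, 3, 7] / [2, 4] / [5] / [6];  Q = [1, 4, 6] / [2, 7] / [3] / [5];  common shape = (3, 2, 1, 1)

Row-insert the values π_1, π_2, … into P one at a time, bumping the leftmost entry strictly greater than the inserted value down to the next row. The recording tableau Q records, in position (i, j), the step at which that cell was added to P.
  Insert 6 (step 1): P = [6];  Q = [1]
  Insert 5 (step 2): P = [5] / [6];  Q = [1] / [2]
  Insert 2 (step 3): P = [2] / [5] / [6];  Q = [1] / [2] / [3]
  Insert 4 (step 4): P = [2, 4] / [5] / [6];  Q = [1, 4] / [2] / [3]
  Insert 1 (step 5): P = [1, 4] / [2] / [5] / [6];  Q = [1, 4] / [2] / [3] / [5]
  Insert 7 (step 6): P = [1, 4, 7] / [2] / [5] / [6];  Q = [1, 4, 6] / [2] / [3] / [5]
  Insert 3 (step 7): P = [1, 3, 7] / [2, 4] / [5] / [6];  Q = [1, 4, 6] / [2, 7] / [3] / [5]
Final shape: (3, 2, 1, 1).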